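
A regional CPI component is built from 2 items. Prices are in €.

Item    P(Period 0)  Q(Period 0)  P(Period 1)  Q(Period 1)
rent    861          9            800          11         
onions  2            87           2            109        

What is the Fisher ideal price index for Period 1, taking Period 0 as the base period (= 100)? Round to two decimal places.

93.07

Laspeyres component (base-period weights):
ΣP(Period 1)Q(Period 0) = 800×9 + 2×87 = 7200 + 174 = 7374
ΣP(Period 0)Q(Period 0) = 861×9 + 2×87 = 7749 + 174 = 7923
L = 7374 / 7923 × 100 = 93.0708
Paasche component (current-period weights):
ΣP(Period 1)Q(Period 1) = 800×11 + 2×109 = 8800 + 218 = 9018
ΣP(Period 0)Q(Period 1) = 861×11 + 2×109 = 9471 + 218 = 9689
P = 9018 / 9689 × 100 = 93.0746
Fisher = √(L × P) = √(93.0708 × 93.0746) = 93.0727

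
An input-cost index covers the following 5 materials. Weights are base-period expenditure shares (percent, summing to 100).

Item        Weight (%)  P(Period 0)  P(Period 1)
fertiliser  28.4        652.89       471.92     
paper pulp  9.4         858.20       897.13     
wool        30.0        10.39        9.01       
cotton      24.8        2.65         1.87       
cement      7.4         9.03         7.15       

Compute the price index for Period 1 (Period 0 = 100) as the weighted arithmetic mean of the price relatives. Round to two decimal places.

79.73

fertiliser: 28.4 × (471.92/652.89) = 28.4 × 0.722817 = 20.5280
paper pulp: 9.4 × (897.13/858.20) = 9.4 × 1.045362 = 9.8264
wool: 30.0 × (9.01/10.39) = 30.0 × 0.867180 = 26.0154
cotton: 24.8 × (1.87/2.65) = 24.8 × 0.705660 = 17.5004
cement: 7.4 × (7.15/9.03) = 7.4 × 0.791805 = 5.8594
Index = Σ wᵢ·(p₁ᵢ/p₀ᵢ) = 20.5280 + 9.8264 + 26.0154 + 17.5004 + 5.8594 = 79.7295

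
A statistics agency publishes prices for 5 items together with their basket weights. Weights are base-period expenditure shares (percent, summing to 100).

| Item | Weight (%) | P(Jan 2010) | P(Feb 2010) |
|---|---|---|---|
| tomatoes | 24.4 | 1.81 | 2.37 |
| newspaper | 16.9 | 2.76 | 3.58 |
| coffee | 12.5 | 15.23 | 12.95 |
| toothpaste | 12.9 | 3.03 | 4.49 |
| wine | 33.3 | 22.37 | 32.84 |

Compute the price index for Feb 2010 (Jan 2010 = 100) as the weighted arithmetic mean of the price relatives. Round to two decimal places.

tomatoes: 24.4 × (2.37/1.81) = 24.4 × 1.309392 = 31.9492
newspaper: 16.9 × (3.58/2.76) = 16.9 × 1.297101 = 21.9210
coffee: 12.5 × (12.95/15.23) = 12.5 × 0.850295 = 10.6287
toothpaste: 12.9 × (4.49/3.03) = 12.9 × 1.481848 = 19.1158
wine: 33.3 × (32.84/22.37) = 33.3 × 1.468038 = 48.8857
Index = Σ wᵢ·(p₁ᵢ/p₀ᵢ) = 31.9492 + 21.9210 + 10.6287 + 19.1158 + 48.8857 = 132.5004

132.50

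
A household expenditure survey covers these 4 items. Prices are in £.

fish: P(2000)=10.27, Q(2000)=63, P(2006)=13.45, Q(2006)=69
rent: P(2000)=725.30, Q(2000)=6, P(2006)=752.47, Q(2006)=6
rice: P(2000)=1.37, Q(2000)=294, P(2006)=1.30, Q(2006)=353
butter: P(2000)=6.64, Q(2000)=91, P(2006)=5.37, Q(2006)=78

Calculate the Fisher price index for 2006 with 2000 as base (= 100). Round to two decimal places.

Laspeyres component (base-period weights):
ΣP(2006)Q(2000) = 13.45×63 + 752.47×6 + 1.30×294 + 5.37×91 = 847.35 + 4514.82 + 382.2 + 488.67 = 6233.04
ΣP(2000)Q(2000) = 10.27×63 + 725.30×6 + 1.37×294 + 6.64×91 = 647.01 + 4351.8 + 402.78 + 604.24 = 6005.83
L = 6233.04 / 6005.83 × 100 = 103.7832
Paasche component (current-period weights):
ΣP(2006)Q(2006) = 13.45×69 + 752.47×6 + 1.30×353 + 5.37×78 = 928.05 + 4514.82 + 458.9 + 418.86 = 6320.63
ΣP(2000)Q(2006) = 10.27×69 + 725.30×6 + 1.37×353 + 6.64×78 = 708.63 + 4351.8 + 483.61 + 517.92 = 6061.96
P = 6320.63 / 6061.96 × 100 = 104.2671
Fisher = √(L × P) = √(103.7832 × 104.2671) = 104.0248

104.02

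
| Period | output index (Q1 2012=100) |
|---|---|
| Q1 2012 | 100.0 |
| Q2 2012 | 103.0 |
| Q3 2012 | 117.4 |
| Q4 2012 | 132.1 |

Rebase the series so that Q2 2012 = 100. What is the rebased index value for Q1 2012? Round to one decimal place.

97.1

Rebased(Q1 2012) = 100.0 / 103.0 × 100 = 97.0874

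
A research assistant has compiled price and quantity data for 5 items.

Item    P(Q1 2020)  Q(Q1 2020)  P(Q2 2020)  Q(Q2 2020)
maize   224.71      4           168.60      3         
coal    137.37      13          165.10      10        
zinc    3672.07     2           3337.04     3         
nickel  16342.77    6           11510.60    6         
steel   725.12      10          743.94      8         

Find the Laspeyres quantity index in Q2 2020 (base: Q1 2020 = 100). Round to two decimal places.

101.37

Laspeyres quantity index uses base-period prices as weights.
ΣP(Q1 2020)·Q(Q2 2020) = 224.71×3 + 137.37×10 + 3672.07×3 + 16342.77×6 + 725.12×8 = 674.13 + 1373.7 + 11016.21 + 98056.62 + 5800.96 = 116921.62
ΣP(Q1 2020)·Q(Q1 2020) = 224.71×4 + 137.37×13 + 3672.07×2 + 16342.77×6 + 725.12×10 = 898.84 + 1785.81 + 7344.14 + 98056.62 + 7251.2 = 115336.61
Index = 116921.62 / 115336.61 × 100 = 101.3742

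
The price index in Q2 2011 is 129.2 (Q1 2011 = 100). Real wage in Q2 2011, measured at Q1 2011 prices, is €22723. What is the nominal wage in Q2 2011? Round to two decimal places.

29358.12

Nominal = Real × (Index/100) = 22723 × (129.2/100)
        = 22723 × 1.292 = 29358.1160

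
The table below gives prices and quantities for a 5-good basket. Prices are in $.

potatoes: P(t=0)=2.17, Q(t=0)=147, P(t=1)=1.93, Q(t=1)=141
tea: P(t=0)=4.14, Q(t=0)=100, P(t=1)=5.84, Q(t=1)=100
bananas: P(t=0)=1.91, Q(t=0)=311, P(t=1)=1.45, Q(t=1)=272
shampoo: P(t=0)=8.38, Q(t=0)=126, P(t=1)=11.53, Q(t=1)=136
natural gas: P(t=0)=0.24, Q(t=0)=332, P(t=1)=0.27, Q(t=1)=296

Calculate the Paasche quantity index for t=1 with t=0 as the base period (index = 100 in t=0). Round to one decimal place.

101.3

Paasche quantity index uses current-period prices as weights.
ΣP(t=1)·Q(t=1) = 1.93×141 + 5.84×100 + 1.45×272 + 11.53×136 + 0.27×296 = 272.13 + 584 + 394.4 + 1568.08 + 79.92 = 2898.53
ΣP(t=1)·Q(t=0) = 1.93×147 + 5.84×100 + 1.45×311 + 11.53×126 + 0.27×332 = 283.71 + 584 + 450.95 + 1452.78 + 89.64 = 2861.08
Index = 2898.53 / 2861.08 × 100 = 101.3089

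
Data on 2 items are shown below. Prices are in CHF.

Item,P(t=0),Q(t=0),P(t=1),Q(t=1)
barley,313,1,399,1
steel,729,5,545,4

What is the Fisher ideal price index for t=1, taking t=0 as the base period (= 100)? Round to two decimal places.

79.40

Laspeyres component (base-period weights):
ΣP(t=1)Q(t=0) = 399×1 + 545×5 = 399 + 2725 = 3124
ΣP(t=0)Q(t=0) = 313×1 + 729×5 = 313 + 3645 = 3958
L = 3124 / 3958 × 100 = 78.9288
Paasche component (current-period weights):
ΣP(t=1)Q(t=1) = 399×1 + 545×4 = 399 + 2180 = 2579
ΣP(t=0)Q(t=1) = 313×1 + 729×4 = 313 + 2916 = 3229
P = 2579 / 3229 × 100 = 79.8699
Fisher = √(L × P) = √(78.9288 × 79.8699) = 79.3979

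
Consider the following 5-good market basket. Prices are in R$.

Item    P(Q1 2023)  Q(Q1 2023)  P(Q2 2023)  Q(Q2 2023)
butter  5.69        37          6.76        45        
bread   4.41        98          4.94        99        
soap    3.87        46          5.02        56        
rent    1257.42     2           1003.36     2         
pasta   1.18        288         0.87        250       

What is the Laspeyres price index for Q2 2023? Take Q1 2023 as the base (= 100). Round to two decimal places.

Laspeyres price index uses base-period quantities as weights.
ΣP(Q2 2023)·Q(Q1 2023) = 6.76×37 + 4.94×98 + 5.02×46 + 1003.36×2 + 0.87×288 = 250.12 + 484.12 + 230.92 + 2006.72 + 250.56 = 3222.44
ΣP(Q1 2023)·Q(Q1 2023) = 5.69×37 + 4.41×98 + 3.87×46 + 1257.42×2 + 1.18×288 = 210.53 + 432.18 + 178.02 + 2514.84 + 339.84 = 3675.41
Index = 3222.44 / 3675.41 × 100 = 87.6757

87.68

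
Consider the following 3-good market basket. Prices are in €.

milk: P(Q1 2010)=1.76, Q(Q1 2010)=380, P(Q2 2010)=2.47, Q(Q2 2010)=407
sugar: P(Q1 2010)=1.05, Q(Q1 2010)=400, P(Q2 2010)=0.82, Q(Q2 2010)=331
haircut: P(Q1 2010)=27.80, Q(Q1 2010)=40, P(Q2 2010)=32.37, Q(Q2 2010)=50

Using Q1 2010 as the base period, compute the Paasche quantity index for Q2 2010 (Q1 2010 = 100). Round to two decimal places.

113.03

Paasche quantity index uses current-period prices as weights.
ΣP(Q2 2010)·Q(Q2 2010) = 2.47×407 + 0.82×331 + 32.37×50 = 1005.29 + 271.42 + 1618.5 = 2895.21
ΣP(Q2 2010)·Q(Q1 2010) = 2.47×380 + 0.82×400 + 32.37×40 = 938.6 + 328 + 1294.8 = 2561.4
Index = 2895.21 / 2561.4 × 100 = 113.0323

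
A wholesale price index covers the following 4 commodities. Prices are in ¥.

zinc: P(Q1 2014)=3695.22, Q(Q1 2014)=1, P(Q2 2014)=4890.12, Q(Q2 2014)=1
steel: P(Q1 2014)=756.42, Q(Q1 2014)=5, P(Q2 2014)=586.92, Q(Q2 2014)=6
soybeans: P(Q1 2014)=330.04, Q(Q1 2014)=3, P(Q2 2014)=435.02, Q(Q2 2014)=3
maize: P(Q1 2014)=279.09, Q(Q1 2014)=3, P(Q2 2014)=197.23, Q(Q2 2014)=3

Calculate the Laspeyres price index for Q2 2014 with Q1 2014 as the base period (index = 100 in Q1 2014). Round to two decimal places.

Laspeyres price index uses base-period quantities as weights.
ΣP(Q2 2014)·Q(Q1 2014) = 4890.12×1 + 586.92×5 + 435.02×3 + 197.23×3 = 4890.12 + 2934.6 + 1305.06 + 591.69 = 9721.47
ΣP(Q1 2014)·Q(Q1 2014) = 3695.22×1 + 756.42×5 + 330.04×3 + 279.09×3 = 3695.22 + 3782.1 + 990.12 + 837.27 = 9304.71
Index = 9721.47 / 9304.71 × 100 = 104.4790

104.48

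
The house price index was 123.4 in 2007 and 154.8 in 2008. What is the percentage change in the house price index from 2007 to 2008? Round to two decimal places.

25.45%

Change = (154.8 − 123.4) / 123.4 × 100
       = 31.4 / 123.4 × 100 = 25.4457%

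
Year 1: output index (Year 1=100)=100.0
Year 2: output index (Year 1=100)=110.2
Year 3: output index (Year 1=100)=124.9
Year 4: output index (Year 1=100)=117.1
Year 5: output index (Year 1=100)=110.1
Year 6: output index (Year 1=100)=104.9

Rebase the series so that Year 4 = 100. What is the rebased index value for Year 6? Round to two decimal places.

89.58

Rebased(Year 6) = 104.9 / 117.1 × 100 = 89.5816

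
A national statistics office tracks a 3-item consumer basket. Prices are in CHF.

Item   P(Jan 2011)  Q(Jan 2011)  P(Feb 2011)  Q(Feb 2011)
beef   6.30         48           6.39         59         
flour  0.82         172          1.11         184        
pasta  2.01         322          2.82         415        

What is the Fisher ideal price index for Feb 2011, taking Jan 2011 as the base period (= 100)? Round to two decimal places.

128.99

Laspeyres component (base-period weights):
ΣP(Feb 2011)Q(Jan 2011) = 6.39×48 + 1.11×172 + 2.82×322 = 306.72 + 190.92 + 908.04 = 1405.68
ΣP(Jan 2011)Q(Jan 2011) = 6.30×48 + 0.82×172 + 2.01×322 = 302.4 + 141.04 + 647.22 = 1090.66
L = 1405.68 / 1090.66 × 100 = 128.8834
Paasche component (current-period weights):
ΣP(Feb 2011)Q(Feb 2011) = 6.39×59 + 1.11×184 + 2.82×415 = 377.01 + 204.24 + 1170.3 = 1751.55
ΣP(Jan 2011)Q(Feb 2011) = 6.30×59 + 0.82×184 + 2.01×415 = 371.7 + 150.88 + 834.15 = 1356.73
P = 1751.55 / 1356.73 × 100 = 129.1009
Fisher = √(L × P) = √(128.8834 × 129.1009) = 128.9921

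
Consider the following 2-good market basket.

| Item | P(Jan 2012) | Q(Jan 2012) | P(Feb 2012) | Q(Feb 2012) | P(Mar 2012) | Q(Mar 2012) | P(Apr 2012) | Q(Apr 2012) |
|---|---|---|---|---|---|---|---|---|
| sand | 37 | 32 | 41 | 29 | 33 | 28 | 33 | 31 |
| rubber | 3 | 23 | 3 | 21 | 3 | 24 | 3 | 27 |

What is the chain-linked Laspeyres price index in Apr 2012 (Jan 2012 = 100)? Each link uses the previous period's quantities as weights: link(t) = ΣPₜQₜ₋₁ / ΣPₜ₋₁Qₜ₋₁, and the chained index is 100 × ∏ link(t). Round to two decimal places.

89.79

Link Jan 2012→Feb 2012:
ΣP(Feb 2012)Q(Jan 2012) = 41×32 + 3×23 = 1312 + 69 = 1381
ΣP(Jan 2012)Q(Jan 2012) = 37×32 + 3×23 = 1184 + 69 = 1253
link = 1381/1253 = 1.102155
Link Feb 2012→Mar 2012:
ΣP(Mar 2012)Q(Feb 2012) = 33×29 + 3×21 = 957 + 63 = 1020
ΣP(Feb 2012)Q(Feb 2012) = 41×29 + 3×21 = 1189 + 63 = 1252
link = 1020/1252 = 0.814696
Link Mar 2012→Apr 2012:
ΣP(Apr 2012)Q(Mar 2012) = 33×28 + 3×24 = 924 + 72 = 996
ΣP(Mar 2012)Q(Mar 2012) = 33×28 + 3×24 = 924 + 72 = 996
link = 996/996 = 1.000000
Chained index = 100 × 1.102155 × 0.814696 × 1.000000 = 89.7922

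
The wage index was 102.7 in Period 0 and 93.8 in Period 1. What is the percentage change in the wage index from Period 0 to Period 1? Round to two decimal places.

Change = (93.8 − 102.7) / 102.7 × 100
       = -8.9 / 102.7 × 100 = -8.6660%

-8.67%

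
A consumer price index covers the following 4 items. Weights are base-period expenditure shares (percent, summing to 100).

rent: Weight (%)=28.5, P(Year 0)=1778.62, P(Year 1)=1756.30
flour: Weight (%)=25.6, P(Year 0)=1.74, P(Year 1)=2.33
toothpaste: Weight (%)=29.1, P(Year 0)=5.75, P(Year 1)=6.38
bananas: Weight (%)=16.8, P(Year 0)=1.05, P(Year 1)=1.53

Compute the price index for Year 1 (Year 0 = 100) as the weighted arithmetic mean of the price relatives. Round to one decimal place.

119.2

rent: 28.5 × (1756.30/1778.62) = 28.5 × 0.987451 = 28.1424
flour: 25.6 × (2.33/1.74) = 25.6 × 1.339080 = 34.2805
toothpaste: 29.1 × (6.38/5.75) = 29.1 × 1.109565 = 32.2883
bananas: 16.8 × (1.53/1.05) = 16.8 × 1.457143 = 24.4800
Index = Σ wᵢ·(p₁ᵢ/p₀ᵢ) = 28.1424 + 34.2805 + 32.2883 + 24.4800 = 119.1912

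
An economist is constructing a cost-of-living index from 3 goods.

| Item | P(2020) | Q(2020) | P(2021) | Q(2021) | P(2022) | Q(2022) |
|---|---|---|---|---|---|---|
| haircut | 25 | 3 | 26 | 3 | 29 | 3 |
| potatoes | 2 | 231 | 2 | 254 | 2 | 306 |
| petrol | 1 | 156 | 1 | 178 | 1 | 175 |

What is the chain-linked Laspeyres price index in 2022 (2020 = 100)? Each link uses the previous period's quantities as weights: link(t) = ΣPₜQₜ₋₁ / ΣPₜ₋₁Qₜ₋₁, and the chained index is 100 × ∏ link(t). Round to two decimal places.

101.62

Link 2020→2021:
ΣP(2021)Q(2020) = 26×3 + 2×231 + 1×156 = 78 + 462 + 156 = 696
ΣP(2020)Q(2020) = 25×3 + 2×231 + 1×156 = 75 + 462 + 156 = 693
link = 696/693 = 1.004329
Link 2021→2022:
ΣP(2022)Q(2021) = 29×3 + 2×254 + 1×178 = 87 + 508 + 178 = 773
ΣP(2021)Q(2021) = 26×3 + 2×254 + 1×178 = 78 + 508 + 178 = 764
link = 773/764 = 1.011780
Chained index = 100 × 1.004329 × 1.011780 = 101.6160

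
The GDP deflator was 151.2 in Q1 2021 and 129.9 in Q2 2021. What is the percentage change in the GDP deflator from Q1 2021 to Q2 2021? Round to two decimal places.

Change = (129.9 − 151.2) / 151.2 × 100
       = -21.3 / 151.2 × 100 = -14.0873%

-14.09%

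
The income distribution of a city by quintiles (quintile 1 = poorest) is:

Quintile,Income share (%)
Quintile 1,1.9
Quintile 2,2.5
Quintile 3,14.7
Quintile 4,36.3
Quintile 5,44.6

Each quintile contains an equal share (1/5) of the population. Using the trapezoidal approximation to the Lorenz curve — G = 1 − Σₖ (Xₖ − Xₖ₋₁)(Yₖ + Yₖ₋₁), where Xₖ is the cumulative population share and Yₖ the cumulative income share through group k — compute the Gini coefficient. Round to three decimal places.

0.477

Cumulative income shares Yₖ: 0.0190, 0.0440, 0.1910, 0.5540, 1.0000
Σ (Xₖ−Xₖ₋₁)(Yₖ+Yₖ₋₁) = (1/5)(0.0190+0.0000) + (1/5)(0.0440+0.0190) + (1/5)(0.1910+0.0440) + (1/5)(0.5540+0.1910) + (1/5)(1.0000+0.5540)
  = 0.0038 + 0.0126 + 0.0470 + 0.1490 + 0.3108 = 0.5232
G = 1 − 0.5232 = 0.4768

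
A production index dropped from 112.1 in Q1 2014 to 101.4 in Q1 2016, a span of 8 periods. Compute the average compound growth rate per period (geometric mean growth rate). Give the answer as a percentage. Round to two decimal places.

Growth factor = (101.4/112.1)^(1/8) = (0.904550)^(1/8) = 0.987539
Growth rate = 0.987539 − 1 = -0.012461 = -1.2461%

-1.25%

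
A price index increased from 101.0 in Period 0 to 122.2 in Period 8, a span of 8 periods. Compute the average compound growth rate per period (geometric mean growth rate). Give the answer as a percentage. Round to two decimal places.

Growth factor = (122.2/101.0)^(1/8) = (1.209901)^(1/8) = 1.024103
Growth rate = 1.024103 − 1 = 0.024103 = 2.4103%

2.41%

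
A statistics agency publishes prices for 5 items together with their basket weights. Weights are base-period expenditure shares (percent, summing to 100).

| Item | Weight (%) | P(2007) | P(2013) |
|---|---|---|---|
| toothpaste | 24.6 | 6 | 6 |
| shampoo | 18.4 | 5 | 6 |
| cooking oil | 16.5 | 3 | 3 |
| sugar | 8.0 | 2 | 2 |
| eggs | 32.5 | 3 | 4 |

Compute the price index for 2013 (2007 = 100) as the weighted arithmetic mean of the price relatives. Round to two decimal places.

114.51

toothpaste: 24.6 × (6/6) = 24.6 × 1.000000 = 24.6000
shampoo: 18.4 × (6/5) = 18.4 × 1.200000 = 22.0800
cooking oil: 16.5 × (3/3) = 16.5 × 1.000000 = 16.5000
sugar: 8.0 × (2/2) = 8.0 × 1.000000 = 8.0000
eggs: 32.5 × (4/3) = 32.5 × 1.333333 = 43.3333
Index = Σ wᵢ·(p₁ᵢ/p₀ᵢ) = 24.6000 + 22.0800 + 16.5000 + 8.0000 + 43.3333 = 114.5133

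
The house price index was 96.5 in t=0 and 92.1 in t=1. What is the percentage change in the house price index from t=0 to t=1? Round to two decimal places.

Change = (92.1 − 96.5) / 96.5 × 100
       = -4.4 / 96.5 × 100 = -4.5596%

-4.56%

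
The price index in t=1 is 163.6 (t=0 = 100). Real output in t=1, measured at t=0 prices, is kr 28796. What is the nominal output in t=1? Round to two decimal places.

Nominal = Real × (Index/100) = 28796 × (163.6/100)
        = 28796 × 1.636 = 47110.2560

47110.26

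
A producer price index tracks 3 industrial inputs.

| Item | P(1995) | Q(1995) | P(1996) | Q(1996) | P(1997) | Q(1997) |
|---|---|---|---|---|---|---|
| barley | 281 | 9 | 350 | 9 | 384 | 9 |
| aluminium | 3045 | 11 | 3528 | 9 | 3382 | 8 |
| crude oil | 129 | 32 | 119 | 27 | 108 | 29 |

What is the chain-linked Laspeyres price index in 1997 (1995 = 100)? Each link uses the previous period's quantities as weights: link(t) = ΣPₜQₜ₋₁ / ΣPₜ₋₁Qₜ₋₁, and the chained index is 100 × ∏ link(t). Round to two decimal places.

110.08

Link 1995→1996:
ΣP(1996)Q(1995) = 350×9 + 3528×11 + 119×32 = 3150 + 38808 + 3808 = 45766
ΣP(1995)Q(1995) = 281×9 + 3045×11 + 129×32 = 2529 + 33495 + 4128 = 40152
link = 45766/40152 = 1.139819
Link 1996→1997:
ΣP(1997)Q(1996) = 384×9 + 3382×9 + 108×27 = 3456 + 30438 + 2916 = 36810
ΣP(1996)Q(1996) = 350×9 + 3528×9 + 119×27 = 3150 + 31752 + 3213 = 38115
link = 36810/38115 = 0.965762
Chained index = 100 × 1.139819 × 0.965762 = 110.0793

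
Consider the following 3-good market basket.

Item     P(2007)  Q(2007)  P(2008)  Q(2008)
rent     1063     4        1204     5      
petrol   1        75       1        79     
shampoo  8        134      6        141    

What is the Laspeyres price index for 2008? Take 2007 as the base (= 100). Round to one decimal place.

105.5

Laspeyres price index uses base-period quantities as weights.
ΣP(2008)·Q(2007) = 1204×4 + 1×75 + 6×134 = 4816 + 75 + 804 = 5695
ΣP(2007)·Q(2007) = 1063×4 + 1×75 + 8×134 = 4252 + 75 + 1072 = 5399
Index = 5695 / 5399 × 100 = 105.4825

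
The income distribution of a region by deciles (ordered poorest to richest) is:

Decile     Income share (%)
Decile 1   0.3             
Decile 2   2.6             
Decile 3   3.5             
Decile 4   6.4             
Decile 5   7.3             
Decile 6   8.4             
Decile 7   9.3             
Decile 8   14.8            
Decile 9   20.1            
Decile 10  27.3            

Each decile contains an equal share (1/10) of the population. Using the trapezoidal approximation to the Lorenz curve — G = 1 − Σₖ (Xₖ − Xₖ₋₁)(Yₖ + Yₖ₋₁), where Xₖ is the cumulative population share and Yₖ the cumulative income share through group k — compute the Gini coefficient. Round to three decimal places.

0.432

Cumulative income shares Yₖ: 0.0030, 0.0290, 0.0640, 0.1280, 0.2010, 0.2850, 0.3780, 0.5260, 0.7270, 1.0000
Σ (Xₖ−Xₖ₋₁)(Yₖ+Yₖ₋₁) = (1/10)(0.0030+0.0000) + (1/10)(0.0290+0.0030) + (1/10)(0.0640+0.0290) + (1/10)(0.1280+0.0640) + (1/10)(0.2010+0.1280) + (1/10)(0.2850+0.2010) + (1/10)(0.3780+0.2850) + (1/10)(0.5260+0.3780) + (1/10)(0.7270+0.5260) + (1/10)(1.0000+0.7270)
  = 0.0003 + 0.0032 + 0.0093 + 0.0192 + 0.0329 + 0.0486 + 0.0663 + 0.0904 + 0.1253 + 0.1727 = 0.5682
G = 1 − 0.5682 = 0.4318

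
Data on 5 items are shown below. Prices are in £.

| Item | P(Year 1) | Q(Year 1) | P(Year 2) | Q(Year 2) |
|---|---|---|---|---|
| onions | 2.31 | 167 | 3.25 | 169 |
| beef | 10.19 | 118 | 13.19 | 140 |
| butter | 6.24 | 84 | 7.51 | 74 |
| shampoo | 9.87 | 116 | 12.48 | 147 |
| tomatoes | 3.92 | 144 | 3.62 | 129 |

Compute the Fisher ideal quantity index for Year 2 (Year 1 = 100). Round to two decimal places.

111.31

Laspeyres component (base-period weights):
ΣP(Year 1)Q(Year 2) = 2.31×169 + 10.19×140 + 6.24×74 + 9.87×147 + 3.92×129 = 390.39 + 1426.6 + 461.76 + 1450.89 + 505.68 = 4235.32
ΣP(Year 1)Q(Year 1) = 2.31×167 + 10.19×118 + 6.24×84 + 9.87×116 + 3.92×144 = 385.77 + 1202.42 + 524.16 + 1144.92 + 564.48 = 3821.75
L = 4235.32 / 3821.75 × 100 = 110.8215
Paasche component (current-period weights):
ΣP(Year 2)Q(Year 2) = 3.25×169 + 13.19×140 + 7.51×74 + 12.48×147 + 3.62×129 = 549.25 + 1846.6 + 555.74 + 1834.56 + 466.98 = 5253.13
ΣP(Year 2)Q(Year 1) = 3.25×167 + 13.19×118 + 7.51×84 + 12.48×116 + 3.62×144 = 542.75 + 1556.42 + 630.84 + 1447.68 + 521.28 = 4698.97
P = 5253.13 / 4698.97 × 100 = 111.7932
Fisher = √(L × P) = √(110.8215 × 111.7932) = 111.3063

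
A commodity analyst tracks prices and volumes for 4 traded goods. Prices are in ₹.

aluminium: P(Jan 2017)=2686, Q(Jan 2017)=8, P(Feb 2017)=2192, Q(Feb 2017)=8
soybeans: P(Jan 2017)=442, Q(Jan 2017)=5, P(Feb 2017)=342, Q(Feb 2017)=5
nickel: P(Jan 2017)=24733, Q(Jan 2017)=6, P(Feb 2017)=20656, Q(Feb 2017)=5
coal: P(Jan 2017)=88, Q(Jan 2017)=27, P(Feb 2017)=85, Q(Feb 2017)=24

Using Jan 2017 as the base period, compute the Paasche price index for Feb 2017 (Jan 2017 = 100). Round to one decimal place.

Paasche price index uses current-period quantities as weights.
ΣP(Feb 2017)·Q(Feb 2017) = 2192×8 + 342×5 + 20656×5 + 85×24 = 17536 + 1710 + 103280 + 2040 = 124566
ΣP(Jan 2017)·Q(Feb 2017) = 2686×8 + 442×5 + 24733×5 + 88×24 = 21488 + 2210 + 123665 + 2112 = 149475
Index = 124566 / 149475 × 100 = 83.3357

83.3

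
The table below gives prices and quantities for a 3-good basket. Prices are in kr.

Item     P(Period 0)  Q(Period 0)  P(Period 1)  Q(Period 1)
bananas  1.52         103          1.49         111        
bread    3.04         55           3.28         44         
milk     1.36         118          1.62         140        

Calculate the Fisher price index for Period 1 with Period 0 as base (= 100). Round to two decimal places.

Laspeyres component (base-period weights):
ΣP(Period 1)Q(Period 0) = 1.49×103 + 3.28×55 + 1.62×118 = 153.47 + 180.4 + 191.16 = 525.03
ΣP(Period 0)Q(Period 0) = 1.52×103 + 3.04×55 + 1.36×118 = 156.56 + 167.2 + 160.48 = 484.24
L = 525.03 / 484.24 × 100 = 108.4235
Paasche component (current-period weights):
ΣP(Period 1)Q(Period 1) = 1.49×111 + 3.28×44 + 1.62×140 = 165.39 + 144.32 + 226.8 = 536.51
ΣP(Period 0)Q(Period 1) = 1.52×111 + 3.04×44 + 1.36×140 = 168.72 + 133.76 + 190.4 = 492.88
P = 536.51 / 492.88 × 100 = 108.8521
Fisher = √(L × P) = √(108.4235 × 108.8521) = 108.6376

108.64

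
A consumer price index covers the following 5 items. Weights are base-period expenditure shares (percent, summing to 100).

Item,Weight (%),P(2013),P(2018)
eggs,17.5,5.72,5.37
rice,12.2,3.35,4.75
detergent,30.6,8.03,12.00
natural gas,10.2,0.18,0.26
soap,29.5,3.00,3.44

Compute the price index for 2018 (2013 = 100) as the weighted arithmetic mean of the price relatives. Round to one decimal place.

128.0

eggs: 17.5 × (5.37/5.72) = 17.5 × 0.938811 = 16.4292
rice: 12.2 × (4.75/3.35) = 12.2 × 1.417910 = 17.2985
detergent: 30.6 × (12.00/8.03) = 30.6 × 1.494396 = 45.7285
natural gas: 10.2 × (0.26/0.18) = 10.2 × 1.444444 = 14.7333
soap: 29.5 × (3.44/3.00) = 29.5 × 1.146667 = 33.8267
Index = Σ wᵢ·(p₁ᵢ/p₀ᵢ) = 16.4292 + 17.2985 + 45.7285 + 14.7333 + 33.8267 = 128.0162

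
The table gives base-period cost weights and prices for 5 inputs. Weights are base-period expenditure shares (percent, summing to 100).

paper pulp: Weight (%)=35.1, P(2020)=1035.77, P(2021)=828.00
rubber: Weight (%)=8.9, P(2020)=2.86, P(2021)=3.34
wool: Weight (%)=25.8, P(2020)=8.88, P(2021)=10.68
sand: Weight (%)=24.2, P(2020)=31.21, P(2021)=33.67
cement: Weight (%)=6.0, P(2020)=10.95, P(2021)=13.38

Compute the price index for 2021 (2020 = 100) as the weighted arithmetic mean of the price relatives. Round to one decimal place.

102.9

paper pulp: 35.1 × (828.00/1035.77) = 35.1 × 0.799405 = 28.0591
rubber: 8.9 × (3.34/2.86) = 8.9 × 1.167832 = 10.3937
wool: 25.8 × (10.68/8.88) = 25.8 × 1.202703 = 31.0297
sand: 24.2 × (33.67/31.21) = 24.2 × 1.078821 = 26.1075
cement: 6.0 × (13.38/10.95) = 6.0 × 1.221918 = 7.3315
Index = Σ wᵢ·(p₁ᵢ/p₀ᵢ) = 28.0591 + 10.3937 + 31.0297 + 26.1075 + 7.3315 = 102.9215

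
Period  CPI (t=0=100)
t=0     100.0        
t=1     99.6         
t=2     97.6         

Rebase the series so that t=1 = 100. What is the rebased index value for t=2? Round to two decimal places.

Rebased(t=2) = 97.6 / 99.6 × 100 = 97.9920

97.99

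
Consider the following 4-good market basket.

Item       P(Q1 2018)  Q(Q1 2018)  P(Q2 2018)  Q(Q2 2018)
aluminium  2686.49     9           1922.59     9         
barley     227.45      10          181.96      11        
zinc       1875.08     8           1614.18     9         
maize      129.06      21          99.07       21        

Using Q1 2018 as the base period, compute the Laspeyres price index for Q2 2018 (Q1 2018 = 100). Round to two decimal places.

77.25

Laspeyres price index uses base-period quantities as weights.
ΣP(Q2 2018)·Q(Q1 2018) = 1922.59×9 + 181.96×10 + 1614.18×8 + 99.07×21 = 17303.31 + 1819.6 + 12913.44 + 2080.47 = 34116.82
ΣP(Q1 2018)·Q(Q1 2018) = 2686.49×9 + 227.45×10 + 1875.08×8 + 129.06×21 = 24178.41 + 2274.5 + 15000.64 + 2710.26 = 44163.81
Index = 34116.82 / 44163.81 × 100 = 77.2506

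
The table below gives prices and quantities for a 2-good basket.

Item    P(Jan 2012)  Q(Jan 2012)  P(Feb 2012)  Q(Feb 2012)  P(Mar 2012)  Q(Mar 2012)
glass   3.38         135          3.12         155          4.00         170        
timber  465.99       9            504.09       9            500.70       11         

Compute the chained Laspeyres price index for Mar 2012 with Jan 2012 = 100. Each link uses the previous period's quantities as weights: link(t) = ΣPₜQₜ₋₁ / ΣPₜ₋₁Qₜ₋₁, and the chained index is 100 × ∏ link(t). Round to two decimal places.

Link Jan 2012→Feb 2012:
ΣP(Feb 2012)Q(Jan 2012) = 3.12×135 + 504.09×9 = 421.2 + 4536.81 = 4958.01
ΣP(Jan 2012)Q(Jan 2012) = 3.38×135 + 465.99×9 = 456.3 + 4193.91 = 4650.21
link = 4958.01/4650.21 = 1.066191
Link Feb 2012→Mar 2012:
ΣP(Mar 2012)Q(Feb 2012) = 4.00×155 + 500.70×9 = 620 + 4506.3 = 5126.3
ΣP(Feb 2012)Q(Feb 2012) = 3.12×155 + 504.09×9 = 483.6 + 4536.81 = 5020.41
link = 5126.3/5020.41 = 1.021092
Chained index = 100 × 1.066191 × 1.021092 = 108.8679

108.87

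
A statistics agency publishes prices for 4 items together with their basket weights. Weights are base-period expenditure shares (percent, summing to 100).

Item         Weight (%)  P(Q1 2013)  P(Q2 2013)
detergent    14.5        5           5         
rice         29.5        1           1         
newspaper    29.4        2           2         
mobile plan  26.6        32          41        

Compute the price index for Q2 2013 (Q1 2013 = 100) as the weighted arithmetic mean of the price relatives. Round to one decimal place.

detergent: 14.5 × (5/5) = 14.5 × 1.000000 = 14.5000
rice: 29.5 × (1/1) = 29.5 × 1.000000 = 29.5000
newspaper: 29.4 × (2/2) = 29.4 × 1.000000 = 29.4000
mobile plan: 26.6 × (41/32) = 26.6 × 1.281250 = 34.0813
Index = Σ wᵢ·(p₁ᵢ/p₀ᵢ) = 14.5000 + 29.5000 + 29.4000 + 34.0813 = 107.4813

107.5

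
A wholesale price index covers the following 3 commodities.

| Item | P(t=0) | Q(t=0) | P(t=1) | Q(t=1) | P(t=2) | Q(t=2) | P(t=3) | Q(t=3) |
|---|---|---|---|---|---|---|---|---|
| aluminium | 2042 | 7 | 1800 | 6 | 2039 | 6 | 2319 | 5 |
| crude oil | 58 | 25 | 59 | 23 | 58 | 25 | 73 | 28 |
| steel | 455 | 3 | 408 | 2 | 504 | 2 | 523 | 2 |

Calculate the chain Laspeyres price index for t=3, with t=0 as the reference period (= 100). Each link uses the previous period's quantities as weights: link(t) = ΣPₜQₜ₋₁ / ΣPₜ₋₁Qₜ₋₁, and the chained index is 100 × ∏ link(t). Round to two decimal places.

Link t=0→t=1:
ΣP(t=1)Q(t=0) = 1800×7 + 59×25 + 408×3 = 12600 + 1475 + 1224 = 15299
ΣP(t=0)Q(t=0) = 2042×7 + 58×25 + 455×3 = 14294 + 1450 + 1365 = 17109
link = 15299/17109 = 0.894208
Link t=1→t=2:
ΣP(t=2)Q(t=1) = 2039×6 + 58×23 + 504×2 = 12234 + 1334 + 1008 = 14576
ΣP(t=1)Q(t=1) = 1800×6 + 59×23 + 408×2 = 10800 + 1357 + 816 = 12973
link = 14576/12973 = 1.123564
Link t=2→t=3:
ΣP(t=3)Q(t=2) = 2319×6 + 73×25 + 523×2 = 13914 + 1825 + 1046 = 16785
ΣP(t=2)Q(t=2) = 2039×6 + 58×25 + 504×2 = 12234 + 1450 + 1008 = 14692
link = 16785/14692 = 1.142458
Chained index = 100 × 0.894208 × 1.123564 × 1.142458 = 114.7828

114.78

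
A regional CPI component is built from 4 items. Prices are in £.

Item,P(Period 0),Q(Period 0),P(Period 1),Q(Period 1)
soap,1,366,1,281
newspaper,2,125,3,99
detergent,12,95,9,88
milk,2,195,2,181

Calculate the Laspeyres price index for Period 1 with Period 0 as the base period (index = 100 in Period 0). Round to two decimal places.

Laspeyres price index uses base-period quantities as weights.
ΣP(Period 1)·Q(Period 0) = 1×366 + 3×125 + 9×95 + 2×195 = 366 + 375 + 855 + 390 = 1986
ΣP(Period 0)·Q(Period 0) = 1×366 + 2×125 + 12×95 + 2×195 = 366 + 250 + 1140 + 390 = 2146
Index = 1986 / 2146 × 100 = 92.5443

92.54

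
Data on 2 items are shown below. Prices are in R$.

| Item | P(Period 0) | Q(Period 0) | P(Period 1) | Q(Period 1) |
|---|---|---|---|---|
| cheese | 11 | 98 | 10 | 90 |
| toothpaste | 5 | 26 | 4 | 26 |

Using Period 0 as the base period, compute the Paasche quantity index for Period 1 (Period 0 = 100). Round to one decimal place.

92.6

Paasche quantity index uses current-period prices as weights.
ΣP(Period 1)·Q(Period 1) = 10×90 + 4×26 = 900 + 104 = 1004
ΣP(Period 1)·Q(Period 0) = 10×98 + 4×26 = 980 + 104 = 1084
Index = 1004 / 1084 × 100 = 92.6199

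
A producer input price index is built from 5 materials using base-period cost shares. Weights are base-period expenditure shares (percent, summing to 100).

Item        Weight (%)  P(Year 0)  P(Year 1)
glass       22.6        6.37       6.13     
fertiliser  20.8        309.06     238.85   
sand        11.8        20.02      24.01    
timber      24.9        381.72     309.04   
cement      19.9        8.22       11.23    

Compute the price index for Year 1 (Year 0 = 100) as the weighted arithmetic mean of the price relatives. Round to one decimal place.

glass: 22.6 × (6.13/6.37) = 22.6 × 0.962323 = 21.7485
fertiliser: 20.8 × (238.85/309.06) = 20.8 × 0.772827 = 16.0748
sand: 11.8 × (24.01/20.02) = 11.8 × 1.199301 = 14.1517
timber: 24.9 × (309.04/381.72) = 24.9 × 0.809599 = 20.1590
cement: 19.9 × (11.23/8.22) = 19.9 × 1.366180 = 27.1870
Index = Σ wᵢ·(p₁ᵢ/p₀ᵢ) = 21.7485 + 16.0748 + 14.1517 + 20.1590 + 27.1870 = 99.3211

99.3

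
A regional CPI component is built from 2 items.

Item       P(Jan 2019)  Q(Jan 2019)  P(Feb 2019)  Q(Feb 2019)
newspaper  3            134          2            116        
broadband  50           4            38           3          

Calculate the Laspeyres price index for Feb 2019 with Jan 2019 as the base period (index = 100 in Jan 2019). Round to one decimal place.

Laspeyres price index uses base-period quantities as weights.
ΣP(Feb 2019)·Q(Jan 2019) = 2×134 + 38×4 = 268 + 152 = 420
ΣP(Jan 2019)·Q(Jan 2019) = 3×134 + 50×4 = 402 + 200 = 602
Index = 420 / 602 × 100 = 69.7674

69.8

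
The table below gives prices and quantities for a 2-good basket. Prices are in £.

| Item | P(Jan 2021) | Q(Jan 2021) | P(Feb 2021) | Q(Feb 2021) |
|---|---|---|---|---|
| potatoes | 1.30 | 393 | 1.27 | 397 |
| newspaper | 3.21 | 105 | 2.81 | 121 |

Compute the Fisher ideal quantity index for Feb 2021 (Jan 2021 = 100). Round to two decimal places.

Laspeyres component (base-period weights):
ΣP(Jan 2021)Q(Feb 2021) = 1.30×397 + 3.21×121 = 516.1 + 388.41 = 904.51
ΣP(Jan 2021)Q(Jan 2021) = 1.30×393 + 3.21×105 = 510.9 + 337.05 = 847.95
L = 904.51 / 847.95 × 100 = 106.6702
Paasche component (current-period weights):
ΣP(Feb 2021)Q(Feb 2021) = 1.27×397 + 2.81×121 = 504.19 + 340.01 = 844.2
ΣP(Feb 2021)Q(Jan 2021) = 1.27×393 + 2.81×105 = 499.11 + 295.05 = 794.16
P = 844.2 / 794.16 × 100 = 106.3010
Fisher = √(L × P) = √(106.6702 × 106.3010) = 106.4854

106.49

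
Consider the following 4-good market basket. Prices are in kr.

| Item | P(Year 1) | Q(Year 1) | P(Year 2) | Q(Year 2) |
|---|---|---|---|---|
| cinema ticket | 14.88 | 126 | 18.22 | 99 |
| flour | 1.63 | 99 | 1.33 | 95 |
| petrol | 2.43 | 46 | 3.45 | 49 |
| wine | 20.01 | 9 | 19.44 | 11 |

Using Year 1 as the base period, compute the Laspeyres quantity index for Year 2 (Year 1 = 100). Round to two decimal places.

Laspeyres quantity index uses base-period prices as weights.
ΣP(Year 1)·Q(Year 2) = 14.88×99 + 1.63×95 + 2.43×49 + 20.01×11 = 1473.12 + 154.85 + 119.07 + 220.11 = 1967.15
ΣP(Year 1)·Q(Year 1) = 14.88×126 + 1.63×99 + 2.43×46 + 20.01×9 = 1874.88 + 161.37 + 111.78 + 180.09 = 2328.12
Index = 1967.15 / 2328.12 × 100 = 84.4952

84.50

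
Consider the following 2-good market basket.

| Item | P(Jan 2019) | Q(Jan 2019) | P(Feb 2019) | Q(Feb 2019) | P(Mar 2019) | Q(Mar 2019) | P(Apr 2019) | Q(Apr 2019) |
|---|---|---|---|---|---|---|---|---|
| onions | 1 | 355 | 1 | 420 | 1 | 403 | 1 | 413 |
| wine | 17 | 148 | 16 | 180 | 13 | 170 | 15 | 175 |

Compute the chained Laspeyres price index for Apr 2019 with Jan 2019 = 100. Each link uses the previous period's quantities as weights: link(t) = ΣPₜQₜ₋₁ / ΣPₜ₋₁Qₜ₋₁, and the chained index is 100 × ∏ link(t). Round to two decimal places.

89.65

Link Jan 2019→Feb 2019:
ΣP(Feb 2019)Q(Jan 2019) = 1×355 + 16×148 = 355 + 2368 = 2723
ΣP(Jan 2019)Q(Jan 2019) = 1×355 + 17×148 = 355 + 2516 = 2871
link = 2723/2871 = 0.948450
Link Feb 2019→Mar 2019:
ΣP(Mar 2019)Q(Feb 2019) = 1×420 + 13×180 = 420 + 2340 = 2760
ΣP(Feb 2019)Q(Feb 2019) = 1×420 + 16×180 = 420 + 2880 = 3300
link = 2760/3300 = 0.836364
Link Mar 2019→Apr 2019:
ΣP(Apr 2019)Q(Mar 2019) = 1×403 + 15×170 = 403 + 2550 = 2953
ΣP(Mar 2019)Q(Mar 2019) = 1×403 + 13×170 = 403 + 2210 = 2613
link = 2953/2613 = 1.130119
Chained index = 100 × 0.948450 × 0.836364 × 1.130119 = 89.6466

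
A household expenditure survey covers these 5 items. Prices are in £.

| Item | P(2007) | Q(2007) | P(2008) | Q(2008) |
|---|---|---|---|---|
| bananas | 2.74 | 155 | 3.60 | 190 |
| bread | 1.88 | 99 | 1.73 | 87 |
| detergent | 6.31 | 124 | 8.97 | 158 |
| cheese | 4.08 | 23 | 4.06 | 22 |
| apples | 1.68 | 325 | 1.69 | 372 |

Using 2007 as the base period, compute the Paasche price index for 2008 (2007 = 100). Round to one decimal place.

Paasche price index uses current-period quantities as weights.
ΣP(2008)·Q(2008) = 3.60×190 + 1.73×87 + 8.97×158 + 4.06×22 + 1.69×372 = 684 + 150.51 + 1417.26 + 89.32 + 628.68 = 2969.77
ΣP(2007)·Q(2008) = 2.74×190 + 1.88×87 + 6.31×158 + 4.08×22 + 1.68×372 = 520.6 + 163.56 + 996.98 + 89.76 + 624.96 = 2395.86
Index = 2969.77 / 2395.86 × 100 = 123.9542

124.0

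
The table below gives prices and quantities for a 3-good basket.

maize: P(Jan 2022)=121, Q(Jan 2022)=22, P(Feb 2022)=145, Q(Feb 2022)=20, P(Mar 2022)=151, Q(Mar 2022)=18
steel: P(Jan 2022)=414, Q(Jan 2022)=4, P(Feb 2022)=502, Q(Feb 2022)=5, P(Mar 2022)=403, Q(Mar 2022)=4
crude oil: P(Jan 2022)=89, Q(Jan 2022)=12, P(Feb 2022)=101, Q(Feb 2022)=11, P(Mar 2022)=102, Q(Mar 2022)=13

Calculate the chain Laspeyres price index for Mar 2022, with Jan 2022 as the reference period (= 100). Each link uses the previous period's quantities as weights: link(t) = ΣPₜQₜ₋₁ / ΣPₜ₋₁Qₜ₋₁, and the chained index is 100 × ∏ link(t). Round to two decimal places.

Link Jan 2022→Feb 2022:
ΣP(Feb 2022)Q(Jan 2022) = 145×22 + 502×4 + 101×12 = 3190 + 2008 + 1212 = 6410
ΣP(Jan 2022)Q(Jan 2022) = 121×22 + 414×4 + 89×12 = 2662 + 1656 + 1068 = 5386
link = 6410/5386 = 1.190123
Link Feb 2022→Mar 2022:
ΣP(Mar 2022)Q(Feb 2022) = 151×20 + 403×5 + 102×11 = 3020 + 2015 + 1122 = 6157
ΣP(Feb 2022)Q(Feb 2022) = 145×20 + 502×5 + 101×11 = 2900 + 2510 + 1111 = 6521
link = 6157/6521 = 0.944180
Chained index = 100 × 1.190123 × 0.944180 = 112.3690

112.37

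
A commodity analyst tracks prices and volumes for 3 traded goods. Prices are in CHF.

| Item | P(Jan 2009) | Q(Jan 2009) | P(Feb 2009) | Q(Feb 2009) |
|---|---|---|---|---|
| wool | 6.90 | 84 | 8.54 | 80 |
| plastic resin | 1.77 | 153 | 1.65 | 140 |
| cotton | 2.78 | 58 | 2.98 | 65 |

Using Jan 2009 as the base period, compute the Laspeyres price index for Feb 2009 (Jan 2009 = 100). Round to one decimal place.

112.9

Laspeyres price index uses base-period quantities as weights.
ΣP(Feb 2009)·Q(Jan 2009) = 8.54×84 + 1.65×153 + 2.98×58 = 717.36 + 252.45 + 172.84 = 1142.65
ΣP(Jan 2009)·Q(Jan 2009) = 6.90×84 + 1.77×153 + 2.78×58 = 579.6 + 270.81 + 161.24 = 1011.65
Index = 1142.65 / 1011.65 × 100 = 112.9491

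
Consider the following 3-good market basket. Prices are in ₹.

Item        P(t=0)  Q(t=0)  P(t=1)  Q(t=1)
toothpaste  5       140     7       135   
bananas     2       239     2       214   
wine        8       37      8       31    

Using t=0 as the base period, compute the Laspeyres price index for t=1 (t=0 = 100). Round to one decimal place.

Laspeyres price index uses base-period quantities as weights.
ΣP(t=1)·Q(t=0) = 7×140 + 2×239 + 8×37 = 980 + 478 + 296 = 1754
ΣP(t=0)·Q(t=0) = 5×140 + 2×239 + 8×37 = 700 + 478 + 296 = 1474
Index = 1754 / 1474 × 100 = 118.9959

119.0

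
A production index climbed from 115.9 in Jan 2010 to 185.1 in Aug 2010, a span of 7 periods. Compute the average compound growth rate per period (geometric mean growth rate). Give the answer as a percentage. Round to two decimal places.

6.92%

Growth factor = (185.1/115.9)^(1/7) = (1.597066)^(1/7) = 1.069168
Growth rate = 1.069168 − 1 = 0.069168 = 6.9168%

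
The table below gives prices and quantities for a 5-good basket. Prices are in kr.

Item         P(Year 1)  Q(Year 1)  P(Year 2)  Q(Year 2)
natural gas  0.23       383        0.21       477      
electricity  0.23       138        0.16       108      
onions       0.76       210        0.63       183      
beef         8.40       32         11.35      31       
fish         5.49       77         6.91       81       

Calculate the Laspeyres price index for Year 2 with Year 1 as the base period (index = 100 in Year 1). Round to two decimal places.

Laspeyres price index uses base-period quantities as weights.
ΣP(Year 2)·Q(Year 1) = 0.21×383 + 0.16×138 + 0.63×210 + 11.35×32 + 6.91×77 = 80.43 + 22.08 + 132.3 + 363.2 + 532.07 = 1130.08
ΣP(Year 1)·Q(Year 1) = 0.23×383 + 0.23×138 + 0.76×210 + 8.40×32 + 5.49×77 = 88.09 + 31.74 + 159.6 + 268.8 + 422.73 = 970.96
Index = 1130.08 / 970.96 × 100 = 116.3879

116.39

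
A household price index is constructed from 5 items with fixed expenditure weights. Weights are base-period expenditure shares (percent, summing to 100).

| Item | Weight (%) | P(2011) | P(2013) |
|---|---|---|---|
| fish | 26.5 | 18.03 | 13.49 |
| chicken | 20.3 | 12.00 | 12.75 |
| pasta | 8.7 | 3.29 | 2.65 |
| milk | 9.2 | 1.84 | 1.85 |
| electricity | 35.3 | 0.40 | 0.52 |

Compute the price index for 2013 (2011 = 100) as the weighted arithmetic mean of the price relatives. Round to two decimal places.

103.54

fish: 26.5 × (13.49/18.03) = 26.5 × 0.748197 = 19.8272
chicken: 20.3 × (12.75/12.00) = 20.3 × 1.062500 = 21.5688
pasta: 8.7 × (2.65/3.29) = 8.7 × 0.805471 = 7.0076
milk: 9.2 × (1.85/1.84) = 9.2 × 1.005435 = 9.2500
electricity: 35.3 × (0.52/0.40) = 35.3 × 1.300000 = 45.8900
Index = Σ wᵢ·(p₁ᵢ/p₀ᵢ) = 19.8272 + 21.5688 + 7.0076 + 9.2500 + 45.8900 = 103.5436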